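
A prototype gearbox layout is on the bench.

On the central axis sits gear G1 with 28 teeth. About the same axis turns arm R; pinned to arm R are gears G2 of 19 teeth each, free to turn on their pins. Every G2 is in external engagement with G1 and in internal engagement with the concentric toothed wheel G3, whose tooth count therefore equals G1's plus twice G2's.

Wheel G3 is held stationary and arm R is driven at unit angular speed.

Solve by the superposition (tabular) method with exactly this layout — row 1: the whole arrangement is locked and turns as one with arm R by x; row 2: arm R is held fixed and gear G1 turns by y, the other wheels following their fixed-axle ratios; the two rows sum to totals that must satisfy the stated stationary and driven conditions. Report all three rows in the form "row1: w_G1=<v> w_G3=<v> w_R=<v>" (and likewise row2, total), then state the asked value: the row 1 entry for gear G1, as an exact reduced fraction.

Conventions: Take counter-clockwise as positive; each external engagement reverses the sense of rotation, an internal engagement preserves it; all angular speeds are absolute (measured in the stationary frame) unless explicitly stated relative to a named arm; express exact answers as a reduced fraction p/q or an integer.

row1: w_G1=1 w_G3=1 w_R=1
row2: w_G1=33/14 w_G3=-1 w_R=0
total: w_G1=47/14 w_G3=0 w_R=1
asked value: 1

planetary set (28T centre, 19T on arm, 66T internal) — Willis relation
row 1 (train locked, turned with arm): all members turn x
row 2 — arm fixed, fixed-axis ratios: sun y, ring −(28/66)·y, arm 0
boundary: total ω_ring = x − (28/66)·y = 0 and total ω_arm = x = 1  ⇒  y = 33/14, x = 1
row 2 ring = −(28/66)·33/14 = -1
totals (row 1 + row 2): sun 1 + 33/14 = 47/14, ring 1 + (-1) = 0, arm 1 + 0 = 1
asked cell (row1, sun) = 1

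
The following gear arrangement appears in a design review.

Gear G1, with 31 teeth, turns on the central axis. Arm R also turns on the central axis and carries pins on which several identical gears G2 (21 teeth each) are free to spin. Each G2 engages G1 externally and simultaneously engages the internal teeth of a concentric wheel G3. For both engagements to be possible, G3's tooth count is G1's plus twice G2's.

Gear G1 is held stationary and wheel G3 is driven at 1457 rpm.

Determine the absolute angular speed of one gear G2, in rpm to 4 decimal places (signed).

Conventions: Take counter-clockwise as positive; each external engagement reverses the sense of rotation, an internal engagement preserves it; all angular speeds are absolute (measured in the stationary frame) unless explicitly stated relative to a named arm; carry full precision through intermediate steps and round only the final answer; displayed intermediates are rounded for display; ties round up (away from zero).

topology: planetary set — G1 31T / G2 21T / G3 73T, arm = carrier (Willis)
normalise by the input: solve with ω_ring = 1, then scale by 1457 rpm
ring teeth: 31 + 2·21 = 73
31(ω_sun−ω_arm) = −73(ω_ring−ω_arm),  ω_sun = 0, ω_ring = 1
31(0−ω_arm) = −73(1−ω_arm)  ⇒  104·ω_arm = 73  ⇒  ω_arm = 73/104
sun–planet mesh: 31·(0−73/104) = −21·(ω_p−ω_arm)  ⇒  ω_p−ω_arm = 2263/2184
ω_p = 73/104 + 2263/2184 = 73/42
scale: ω_p = 73/42 × 1457 rpm = +2532.4048 rpm

+2532.4048 rpm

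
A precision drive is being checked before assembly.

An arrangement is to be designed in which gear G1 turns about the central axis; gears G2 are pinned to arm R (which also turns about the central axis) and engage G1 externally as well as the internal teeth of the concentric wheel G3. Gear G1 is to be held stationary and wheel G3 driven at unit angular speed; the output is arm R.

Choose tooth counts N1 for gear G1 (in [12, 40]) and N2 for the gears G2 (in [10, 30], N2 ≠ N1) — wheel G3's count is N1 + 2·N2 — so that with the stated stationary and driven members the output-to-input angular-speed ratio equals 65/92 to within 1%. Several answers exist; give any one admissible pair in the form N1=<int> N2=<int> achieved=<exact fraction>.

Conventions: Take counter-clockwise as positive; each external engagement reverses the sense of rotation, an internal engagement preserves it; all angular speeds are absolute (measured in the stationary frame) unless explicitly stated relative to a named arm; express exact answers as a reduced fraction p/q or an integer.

design class (target 65/92): planetary set
Willis with ω_sun = 0: ω_arm/ω_ring = N3/(N1+N3); set equal to 65/92  ⇒  N3/N1 = (65/92)/(1 − 65/92) = 65/27
N3 = N1 + 2·N2  ⇒  N2/N1 = (N3/N1 − 1)/2 = (65/27 − 1)/2 = 19/27
smallest multiple with N1 ≥ 12 and N2 ≥ 10: k = 1  ⇒  N1 = 1·27 = 27, N2 = 1·19 = 19 (N1 ≤ 40, N2 ≤ 30, N2 ≠ N1 ✓), N3 = 27 + 2·19 = 65
check: N3/(N1+N3) with N1 = 27, N3 = 65 gives 65/92; |achieved − target| = 0 ≤ 13/1840 ✓

N1=27 N2=19 achieved=65/92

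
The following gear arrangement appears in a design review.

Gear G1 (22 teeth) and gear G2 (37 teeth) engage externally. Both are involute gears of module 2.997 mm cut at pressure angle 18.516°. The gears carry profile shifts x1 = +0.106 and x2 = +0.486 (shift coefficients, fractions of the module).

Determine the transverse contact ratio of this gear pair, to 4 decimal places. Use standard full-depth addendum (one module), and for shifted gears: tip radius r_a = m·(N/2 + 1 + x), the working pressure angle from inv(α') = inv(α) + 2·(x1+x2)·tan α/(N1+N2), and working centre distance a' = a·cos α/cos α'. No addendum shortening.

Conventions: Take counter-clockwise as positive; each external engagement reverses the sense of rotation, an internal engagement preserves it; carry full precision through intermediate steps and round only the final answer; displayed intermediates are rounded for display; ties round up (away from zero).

single-mesh involute tooth geometry (22T engaging 37T at module 2.997)
base radii: r_b1 = 31.260464, r_b2 = 52.574416
tip radii: r_a1 = 36.281682, r_a2 = 59.898042
inv(α') = inv(18.516°) + 2·(+0.106+0.486)·tan α/(22+37) = 0.01846152  ⇒  α' = 21.42469°
a' = a·cos α / cos α' = 88.4115·cos 18.516°/cos 21.42469° = 90.058025
action lengths: √(r_a1²−r_b1²) = 18.415859, √(r_a2²−r_b2²) = 28.700283
base pitch p_b = π·m·cos α = 8.927968
CR = (18.415859 + 28.700283 − 90.058025·sin 21.42469°)/8.927968 = 1.592740
contact ratio ≈ 1.5927

1.5927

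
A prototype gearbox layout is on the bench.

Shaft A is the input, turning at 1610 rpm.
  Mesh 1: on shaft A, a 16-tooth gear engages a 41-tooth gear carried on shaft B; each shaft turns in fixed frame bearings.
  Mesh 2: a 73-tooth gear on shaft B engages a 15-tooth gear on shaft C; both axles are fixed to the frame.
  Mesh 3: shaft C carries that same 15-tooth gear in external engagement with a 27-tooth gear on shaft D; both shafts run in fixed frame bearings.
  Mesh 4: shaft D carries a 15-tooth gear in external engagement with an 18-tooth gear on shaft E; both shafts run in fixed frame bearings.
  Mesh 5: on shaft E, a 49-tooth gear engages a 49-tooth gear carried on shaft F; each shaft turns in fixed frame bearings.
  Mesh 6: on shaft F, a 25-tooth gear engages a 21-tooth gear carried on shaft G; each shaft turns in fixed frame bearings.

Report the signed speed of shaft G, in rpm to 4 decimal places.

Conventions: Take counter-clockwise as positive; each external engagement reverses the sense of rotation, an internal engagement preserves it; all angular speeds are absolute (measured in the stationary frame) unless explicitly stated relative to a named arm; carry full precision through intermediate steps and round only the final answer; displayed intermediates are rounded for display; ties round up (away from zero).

topology: fixed-axis compound train — 6 meshes, A→G
mesh 1 [16T→41T]: ω = 1610.0000×16/41 = 628.2927 rpm, sense flips to −
mesh 2 [73T→15T]: ω = 628.2927×73/15 = 3057.6911 rpm, sense flips to +
mesh 3 [15T→27T]: ω = 3057.6911×15/27 = 1698.7173 rpm, sense flips to −
mesh 4 [15T→18T]: ω = 1698.7173×15/18 = 1415.5977 rpm, sense flips to +
mesh 5 [49T→49T]: ω = 1415.5977×49/49 = 1415.5977 rpm, sense flips to −
mesh 6 [25T→21T]: ω = 1415.5977×25/21 = 1685.2354 rpm, sense flips to +
signed output speed = +1685.2354 rpm

+1685.2354 rpm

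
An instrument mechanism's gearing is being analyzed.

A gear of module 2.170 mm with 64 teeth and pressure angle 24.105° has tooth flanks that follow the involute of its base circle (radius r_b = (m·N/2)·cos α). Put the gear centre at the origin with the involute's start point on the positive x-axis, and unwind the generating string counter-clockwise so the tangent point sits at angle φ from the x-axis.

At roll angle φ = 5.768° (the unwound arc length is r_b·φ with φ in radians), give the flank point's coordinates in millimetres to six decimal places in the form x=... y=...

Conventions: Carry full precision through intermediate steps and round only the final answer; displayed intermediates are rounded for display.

topology: single-mesh involute geometry — m = 2.170, N = 64
pitch radius r_p = m·N/2 = 2.170·64/2 = 69.440000
base radius r_b = r_p·cos α = 69.440000·cos 24.105° = 63.384731
roll angle φ = 5.768° = 0.10067059 rad
x = r_b·(cos φ + φ·sin φ) = 63.705106
y = r_b·(sin φ − φ·cos φ) = 0.021534

x=63.705106 y=0.021534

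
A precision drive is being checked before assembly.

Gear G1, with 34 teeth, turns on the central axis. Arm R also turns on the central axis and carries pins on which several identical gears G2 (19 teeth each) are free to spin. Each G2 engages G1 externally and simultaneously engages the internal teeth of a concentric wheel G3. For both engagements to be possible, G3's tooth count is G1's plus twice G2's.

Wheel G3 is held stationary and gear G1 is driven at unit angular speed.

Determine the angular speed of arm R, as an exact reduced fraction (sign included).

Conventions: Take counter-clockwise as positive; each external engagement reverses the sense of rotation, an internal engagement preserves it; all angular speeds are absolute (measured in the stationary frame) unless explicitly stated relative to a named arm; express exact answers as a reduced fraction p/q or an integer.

recognized (axles ride arm R): planetary set, 34/19/72 teeth
ring teeth: 34 + 2·19 = 72
34(ω_sun−ω_arm) = −72(ω_ring−ω_arm),  ω_ring = 0, ω_sun = 1
34(1−ω_arm) = −72(0−ω_arm)  ⇒  106·ω_arm = 34  ⇒  ω_arm = 17/53
exact speed ratio = 17/53

17/53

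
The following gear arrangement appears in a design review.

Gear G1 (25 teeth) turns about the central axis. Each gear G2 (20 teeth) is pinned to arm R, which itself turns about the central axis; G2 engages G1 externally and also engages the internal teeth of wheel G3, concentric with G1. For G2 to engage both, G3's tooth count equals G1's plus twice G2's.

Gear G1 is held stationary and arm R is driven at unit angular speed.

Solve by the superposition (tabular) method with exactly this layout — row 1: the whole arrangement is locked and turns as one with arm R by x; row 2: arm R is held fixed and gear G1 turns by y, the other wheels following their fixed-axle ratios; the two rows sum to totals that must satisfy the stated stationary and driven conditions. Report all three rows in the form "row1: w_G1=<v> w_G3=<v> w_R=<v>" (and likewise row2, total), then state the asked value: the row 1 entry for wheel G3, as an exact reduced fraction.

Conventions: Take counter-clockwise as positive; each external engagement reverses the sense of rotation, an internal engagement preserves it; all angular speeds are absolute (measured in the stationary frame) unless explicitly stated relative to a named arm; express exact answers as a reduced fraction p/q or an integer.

row1: w_G1=1 w_G3=1 w_R=1
row2: w_G1=-1 w_G3=5/13 w_R=0
total: w_G1=0 w_G3=18/13 w_R=1
asked value: 1

class = planetary set [G3 = 25+2·20 = 65; Willis about the carrier]
row 1 (train locked, turned with arm): all members turn x
row 2 (arm held, sun turns y): ω_ring = −(25/65)·y, ω_arm = 0
boundary: total ω_sun = x + y = 0 and total ω_arm = x = 1  ⇒  y = -1, x = 1
row 2 ring = −(25/65)·(-1) = 5/13
totals (row 1 + row 2): sun 1 + (-1) = 0, ring 1 + 5/13 = 18/13, arm 1 + 0 = 1
asked cell (row1, ring) = 1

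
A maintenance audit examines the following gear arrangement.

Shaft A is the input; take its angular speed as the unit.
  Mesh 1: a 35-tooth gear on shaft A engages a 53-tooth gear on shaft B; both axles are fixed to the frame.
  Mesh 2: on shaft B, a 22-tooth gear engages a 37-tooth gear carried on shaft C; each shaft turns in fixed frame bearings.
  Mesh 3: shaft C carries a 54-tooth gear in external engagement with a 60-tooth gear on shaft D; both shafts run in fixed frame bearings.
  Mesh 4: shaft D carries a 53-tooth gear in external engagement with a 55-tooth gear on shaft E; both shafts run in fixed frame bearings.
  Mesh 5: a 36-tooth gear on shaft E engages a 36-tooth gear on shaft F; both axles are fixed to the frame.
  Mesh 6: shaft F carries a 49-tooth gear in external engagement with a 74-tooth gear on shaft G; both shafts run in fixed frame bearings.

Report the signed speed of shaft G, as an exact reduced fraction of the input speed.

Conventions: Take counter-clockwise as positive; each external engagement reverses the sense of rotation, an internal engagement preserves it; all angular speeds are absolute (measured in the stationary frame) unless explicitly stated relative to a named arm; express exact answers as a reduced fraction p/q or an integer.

6-mesh fixed-axis compound train (all bearings frame-fixed)
mesh 1 [35T→53T]: |ω|/ω_in = 1×35/53 = 35/53, sense flips to −
mesh 2 [22T→37T]: |ω|/ω_in = (35/53)×22/37 = 770/1961, sense flips to +
mesh 3 [54T→60T]: |ω|/ω_in = (770/1961)×54/60 = 693/1961, sense flips to −
mesh 4 [53T→55T]: |ω|/ω_in = (693/1961)×53/55 = 63/185, sense flips to +
mesh 5 [36T→36T]: |ω|/ω_in = (63/185)×36/36 = 63/185, sense flips to −
mesh 6 [49T→74T]: |ω|/ω_in = (63/185)×49/74 = 3087/13690, sense flips to +
signed output speed (× input speed) = 3087/13690

3087/13690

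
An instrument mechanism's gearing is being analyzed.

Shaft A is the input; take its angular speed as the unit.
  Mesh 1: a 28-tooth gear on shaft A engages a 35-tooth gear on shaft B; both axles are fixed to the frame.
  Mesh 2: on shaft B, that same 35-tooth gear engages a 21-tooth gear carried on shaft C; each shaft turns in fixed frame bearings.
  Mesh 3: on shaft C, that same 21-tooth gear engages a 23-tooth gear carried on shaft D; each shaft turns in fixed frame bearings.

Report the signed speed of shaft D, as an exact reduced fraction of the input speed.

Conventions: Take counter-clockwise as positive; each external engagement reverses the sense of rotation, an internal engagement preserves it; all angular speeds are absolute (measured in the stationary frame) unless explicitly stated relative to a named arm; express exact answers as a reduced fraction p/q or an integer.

3-mesh fixed-axis compound train (all bearings frame-fixed)
mesh 1 [28T→35T]: |ω|/ω_in = 1×28/35 = 4/5, sense flips to −
mesh 2 [35T→21T]: |ω|/ω_in = (4/5)×35/21 = 4/3, sense flips to +
mesh 3 [21T→23T]: |ω|/ω_in = (4/3)×21/23 = 28/23, sense flips to −
signed output speed (× input speed) = -28/23

-28/23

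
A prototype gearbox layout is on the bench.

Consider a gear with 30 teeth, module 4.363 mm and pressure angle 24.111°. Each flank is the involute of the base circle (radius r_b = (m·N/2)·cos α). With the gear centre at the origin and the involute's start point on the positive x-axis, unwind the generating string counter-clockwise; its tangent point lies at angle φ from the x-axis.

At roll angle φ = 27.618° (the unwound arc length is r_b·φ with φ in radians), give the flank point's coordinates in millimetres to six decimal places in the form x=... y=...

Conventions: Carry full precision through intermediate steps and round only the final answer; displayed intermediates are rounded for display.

x=66.277061 y=2.178683

class = single-mesh tooth geometry [base-circle involute, m = 4.363, 30T]
pitch radius r_p = m·N/2 = 4.363·30/2 = 65.445000
base radius r_b = r_p·cos α = 65.445000·cos 24.111° = 59.735301
roll angle φ = 27.618° = 0.48202503 rad
x = r_b·(cos φ + φ·sin φ) = 66.277061
y = r_b·(sin φ − φ·cos φ) = 2.178683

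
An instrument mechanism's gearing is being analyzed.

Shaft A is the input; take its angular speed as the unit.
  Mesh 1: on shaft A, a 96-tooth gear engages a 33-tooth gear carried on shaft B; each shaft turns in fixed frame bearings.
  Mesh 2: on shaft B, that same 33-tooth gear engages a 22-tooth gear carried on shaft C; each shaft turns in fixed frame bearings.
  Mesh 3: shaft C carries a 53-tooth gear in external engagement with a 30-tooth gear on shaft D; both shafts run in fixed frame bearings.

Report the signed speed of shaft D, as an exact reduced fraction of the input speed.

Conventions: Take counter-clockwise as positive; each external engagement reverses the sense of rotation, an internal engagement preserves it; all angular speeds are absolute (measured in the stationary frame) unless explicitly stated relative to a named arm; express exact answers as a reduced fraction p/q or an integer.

3-mesh fixed-axis compound train (all bearings frame-fixed)
mesh 1 [96T→33T]: |ω|/ω_in = 1×96/33 = 32/11, sense flips to −
mesh 2 [33T→22T]: |ω|/ω_in = (32/11)×33/22 = 48/11, sense flips to +
mesh 3 [53T→30T]: |ω|/ω_in = (48/11)×53/30 = 424/55, sense flips to −
signed output speed (× input speed) = -424/55

-424/55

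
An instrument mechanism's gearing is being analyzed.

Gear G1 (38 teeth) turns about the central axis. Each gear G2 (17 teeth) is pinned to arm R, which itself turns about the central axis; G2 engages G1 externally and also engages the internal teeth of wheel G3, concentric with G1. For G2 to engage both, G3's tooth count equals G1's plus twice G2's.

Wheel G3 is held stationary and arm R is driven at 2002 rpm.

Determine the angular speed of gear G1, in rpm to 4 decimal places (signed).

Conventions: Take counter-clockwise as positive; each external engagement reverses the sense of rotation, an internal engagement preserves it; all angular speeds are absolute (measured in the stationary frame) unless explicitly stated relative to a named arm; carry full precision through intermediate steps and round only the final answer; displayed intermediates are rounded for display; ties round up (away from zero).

+5795.2632 rpm

planetary set (38T centre, 17T on arm, 72T internal) — Willis relation
normalise by the input: solve with ω_arm = 1, then scale by 2002 rpm
ring teeth: 38 + 2·17 = 72
38(ω_sun−ω_arm) = −72(ω_ring−ω_arm),  ω_ring = 0, ω_arm = 1
ω_sun = 1 − (72/38)(0−1) = 55/19
scale: ω_sun = 55/19 × 2002 rpm = +5795.2632 rpm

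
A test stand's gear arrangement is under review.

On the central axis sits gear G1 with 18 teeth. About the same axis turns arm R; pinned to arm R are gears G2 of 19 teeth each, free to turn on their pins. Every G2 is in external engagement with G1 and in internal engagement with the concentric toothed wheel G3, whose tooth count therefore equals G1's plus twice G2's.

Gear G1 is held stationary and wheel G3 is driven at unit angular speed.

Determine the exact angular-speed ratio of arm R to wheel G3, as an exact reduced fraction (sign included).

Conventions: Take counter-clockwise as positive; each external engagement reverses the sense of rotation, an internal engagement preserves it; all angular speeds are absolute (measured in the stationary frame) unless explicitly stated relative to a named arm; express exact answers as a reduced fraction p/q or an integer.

planetary set (18T centre, 19T on arm, 56T internal) — Willis relation
ring teeth: 18 + 2·19 = 56
18(ω_sun−ω_arm) = −56(ω_ring−ω_arm),  ω_sun = 0, ω_ring = 1
18(0−ω_arm) = −56(1−ω_arm)  ⇒  74·ω_arm = 56  ⇒  ω_arm = 28/37
ω_out/ω_in = 28/37

28/37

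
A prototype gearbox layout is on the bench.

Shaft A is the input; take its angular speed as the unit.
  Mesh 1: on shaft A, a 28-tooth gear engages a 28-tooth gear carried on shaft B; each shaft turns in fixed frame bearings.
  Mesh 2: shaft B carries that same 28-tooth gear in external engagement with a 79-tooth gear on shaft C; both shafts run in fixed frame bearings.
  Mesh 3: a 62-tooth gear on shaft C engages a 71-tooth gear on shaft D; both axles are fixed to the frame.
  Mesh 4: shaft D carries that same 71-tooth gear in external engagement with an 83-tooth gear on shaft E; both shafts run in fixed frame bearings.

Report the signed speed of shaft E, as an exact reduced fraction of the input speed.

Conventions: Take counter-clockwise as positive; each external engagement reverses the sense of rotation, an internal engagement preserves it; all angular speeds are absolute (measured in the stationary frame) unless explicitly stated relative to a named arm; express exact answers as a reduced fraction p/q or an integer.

4-mesh fixed-axis compound train (all bearings frame-fixed)
mesh 1 [28T→28T]: |ω|/ω_in = 1×28/28 = 1, sense flips to −
mesh 2 [28T→79T]: |ω|/ω_in = 1×28/79 = 28/79, sense flips to +
mesh 3 [62T→71T]: |ω|/ω_in = (28/79)×62/71 = 1736/5609, sense flips to −
mesh 4 [71T→83T]: |ω|/ω_in = (1736/5609)×71/83 = 1736/6557, sense flips to +
signed output speed (× input speed) = 1736/6557

1736/6557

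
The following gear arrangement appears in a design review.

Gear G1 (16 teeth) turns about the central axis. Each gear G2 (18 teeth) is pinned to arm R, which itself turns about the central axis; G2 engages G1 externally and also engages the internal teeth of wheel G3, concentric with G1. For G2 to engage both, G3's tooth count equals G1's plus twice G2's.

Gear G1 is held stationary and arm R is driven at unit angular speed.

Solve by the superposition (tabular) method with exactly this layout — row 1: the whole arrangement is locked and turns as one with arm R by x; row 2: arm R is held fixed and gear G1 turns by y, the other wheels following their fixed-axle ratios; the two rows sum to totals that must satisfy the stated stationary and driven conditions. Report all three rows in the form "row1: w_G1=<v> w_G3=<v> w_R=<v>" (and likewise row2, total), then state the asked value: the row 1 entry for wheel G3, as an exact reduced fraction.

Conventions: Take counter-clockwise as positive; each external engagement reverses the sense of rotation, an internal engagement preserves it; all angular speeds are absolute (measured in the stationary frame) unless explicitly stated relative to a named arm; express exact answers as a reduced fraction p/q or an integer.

planetary set (16T centre, 18T on arm, 52T internal) — Willis relation
row 1 — lock + rotate with arm: ω_sun = ω_ring = ω_arm = x
row 2 (arm held, sun turns y): ω_ring = −(16/52)·y, ω_arm = 0
boundary: total ω_sun = x + y = 0 and total ω_arm = x = 1  ⇒  y = -1, x = 1
row 2 ring = −(16/52)·(-1) = 4/13
totals (row 1 + row 2): sun 1 + (-1) = 0, ring 1 + 4/13 = 17/13, arm 1 + 0 = 1
asked cell (row1, ring) = 1

row1: w_G1=1 w_G3=1 w_R=1
row2: w_G1=-1 w_G3=4/13 w_R=0
total: w_G1=0 w_G3=17/13 w_R=1
asked value: 1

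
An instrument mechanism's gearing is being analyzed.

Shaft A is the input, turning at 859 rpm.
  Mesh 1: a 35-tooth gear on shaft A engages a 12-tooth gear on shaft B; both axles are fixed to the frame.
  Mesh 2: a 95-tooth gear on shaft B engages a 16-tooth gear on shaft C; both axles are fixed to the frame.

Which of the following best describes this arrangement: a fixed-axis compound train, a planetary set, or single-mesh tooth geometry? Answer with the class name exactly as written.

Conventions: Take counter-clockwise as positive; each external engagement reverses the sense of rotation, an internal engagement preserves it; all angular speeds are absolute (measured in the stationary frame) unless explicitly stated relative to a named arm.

fixed-axis compound train

2-mesh fixed-axis compound train (all bearings frame-fixed)
classification: fixed-axis compound train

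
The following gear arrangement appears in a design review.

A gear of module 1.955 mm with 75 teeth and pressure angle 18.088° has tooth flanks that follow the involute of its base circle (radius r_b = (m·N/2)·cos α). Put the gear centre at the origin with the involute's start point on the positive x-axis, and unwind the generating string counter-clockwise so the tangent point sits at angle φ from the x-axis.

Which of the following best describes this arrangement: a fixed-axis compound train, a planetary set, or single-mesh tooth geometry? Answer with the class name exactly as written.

recognized (one wheel, involute flank): single-mesh tooth geometry, m = 1.955, N = 75
classification: single-mesh tooth geometry

single-mesh tooth geometry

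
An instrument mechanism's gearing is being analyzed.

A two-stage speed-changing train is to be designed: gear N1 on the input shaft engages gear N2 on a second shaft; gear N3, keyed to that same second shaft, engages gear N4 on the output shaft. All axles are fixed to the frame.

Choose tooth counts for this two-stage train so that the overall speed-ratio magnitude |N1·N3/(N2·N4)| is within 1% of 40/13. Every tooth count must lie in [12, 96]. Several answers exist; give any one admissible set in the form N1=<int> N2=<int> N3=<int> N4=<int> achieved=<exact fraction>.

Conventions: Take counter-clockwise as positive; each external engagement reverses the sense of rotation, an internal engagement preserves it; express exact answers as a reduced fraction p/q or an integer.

topology: fixed-axis compound train — 2 stages, target 40/13
target = 40/13 in lowest terms: an exact hit needs N1·N3 = k·40 and N2·N4 = k·13 for one integer k, every count in [12, 96]; additionally prefer no 1:1 stage (N1 ≠ N2, N3 ≠ N4)
k = 1…11: no 1:1-free in-range split of k·40 and k·13 into factor pairs; take k = 12
k = 12: N1·N3 = 480 = 12·40, N2·N4 = 156 = 13·12
achieved = 12·40/(13·12) = 40/13; |achieved − target| = 0 ≤ 2/65 ✓

N1=12 N2=13 N3=40 N4=12 achieved=40/13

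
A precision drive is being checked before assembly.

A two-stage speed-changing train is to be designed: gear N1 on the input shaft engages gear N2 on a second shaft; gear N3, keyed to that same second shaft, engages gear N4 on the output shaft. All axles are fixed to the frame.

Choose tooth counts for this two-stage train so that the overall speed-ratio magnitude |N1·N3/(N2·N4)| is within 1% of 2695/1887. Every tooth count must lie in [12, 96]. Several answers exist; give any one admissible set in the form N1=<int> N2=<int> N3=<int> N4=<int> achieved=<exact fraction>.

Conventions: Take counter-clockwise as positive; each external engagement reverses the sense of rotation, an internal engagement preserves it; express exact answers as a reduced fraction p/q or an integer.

N1=35 N2=37 N3=77 N4=51 achieved=2695/1887

class = fixed-axis compound train [2-stage, 2695/1887 wanted]
target = 2695/1887 in lowest terms: an exact hit needs N1·N3 = k·2695 and N2·N4 = k·1887 for one integer k, every count in [12, 96]; additionally prefer no 1:1 stage (N1 ≠ N2, N3 ≠ N4)
k = 1: N1·N3 = 2695 = 35·77, N2·N4 = 1887 = 37·51
achieved = 35·77/(37·51) = 2695/1887; |achieved − target| = 0 ≤ 539/37740 ✓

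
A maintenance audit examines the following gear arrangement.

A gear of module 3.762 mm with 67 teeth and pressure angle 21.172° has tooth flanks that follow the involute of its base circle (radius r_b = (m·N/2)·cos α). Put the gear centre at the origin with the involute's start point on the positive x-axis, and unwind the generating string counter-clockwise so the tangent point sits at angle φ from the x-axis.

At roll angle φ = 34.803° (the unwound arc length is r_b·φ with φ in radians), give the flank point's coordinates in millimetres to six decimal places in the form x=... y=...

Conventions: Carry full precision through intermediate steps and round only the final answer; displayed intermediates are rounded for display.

x=137.241562 y=8.459877

class = single-mesh tooth geometry [base-circle involute, m = 3.762, 67T]
pitch radius r_p = m·N/2 = 3.762·67/2 = 126.027000
base radius r_b = r_p·cos α = 126.027000·cos 21.172° = 117.520230
roll angle φ = 34.803° = 0.60742694 rad
x = r_b·(cos φ + φ·sin φ) = 137.241562
y = r_b·(sin φ − φ·cos φ) = 8.459877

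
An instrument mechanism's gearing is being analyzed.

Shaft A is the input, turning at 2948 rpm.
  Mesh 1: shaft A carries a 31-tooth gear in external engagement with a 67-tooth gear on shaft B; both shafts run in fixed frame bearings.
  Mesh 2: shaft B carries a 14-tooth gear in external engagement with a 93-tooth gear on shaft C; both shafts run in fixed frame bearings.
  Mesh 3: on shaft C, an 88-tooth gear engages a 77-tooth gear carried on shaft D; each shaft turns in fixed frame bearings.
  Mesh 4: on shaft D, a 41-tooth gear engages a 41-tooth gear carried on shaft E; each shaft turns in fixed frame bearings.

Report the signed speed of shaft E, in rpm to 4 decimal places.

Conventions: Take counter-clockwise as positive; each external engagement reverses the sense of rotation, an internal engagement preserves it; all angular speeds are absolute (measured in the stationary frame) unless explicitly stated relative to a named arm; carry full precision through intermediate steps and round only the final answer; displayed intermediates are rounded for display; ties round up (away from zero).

+234.6667 rpm

topology: fixed-axis compound train — 4 meshes, A→E
mesh 1 [31T→67T]: ω = 2948.0000×31/67 = 1364.0000 rpm, sense flips to −
mesh 2 [14T→93T]: ω = 1364.0000×14/93 = 205.3333 rpm, sense flips to +
mesh 3 [88T→77T]: ω = 205.3333×88/77 = 234.6667 rpm, sense flips to −
mesh 4 [41T→41T]: ω = 234.6667×41/41 = 234.6667 rpm, sense flips to +
signed output speed = +234.6667 rpm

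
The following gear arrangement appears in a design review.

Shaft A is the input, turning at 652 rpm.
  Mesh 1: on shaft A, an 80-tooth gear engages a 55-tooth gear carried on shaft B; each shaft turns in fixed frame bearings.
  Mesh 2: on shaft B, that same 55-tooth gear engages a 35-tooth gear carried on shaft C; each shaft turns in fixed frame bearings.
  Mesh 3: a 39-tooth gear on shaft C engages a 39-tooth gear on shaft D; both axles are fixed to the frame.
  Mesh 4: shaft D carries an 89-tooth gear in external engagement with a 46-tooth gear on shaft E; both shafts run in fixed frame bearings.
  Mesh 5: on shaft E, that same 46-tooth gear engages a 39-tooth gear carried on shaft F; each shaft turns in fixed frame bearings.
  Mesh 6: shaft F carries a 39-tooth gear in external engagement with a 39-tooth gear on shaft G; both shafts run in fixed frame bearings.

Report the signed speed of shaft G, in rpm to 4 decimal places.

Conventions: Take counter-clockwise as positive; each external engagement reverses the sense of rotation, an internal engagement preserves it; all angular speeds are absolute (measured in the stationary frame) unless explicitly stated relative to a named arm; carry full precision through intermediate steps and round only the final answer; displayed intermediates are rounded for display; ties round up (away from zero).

+3400.9084 rpm

topology: fixed-axis compound train — 6 meshes, A→G
mesh 1 [80T→55T]: ω = 652.0000×80/55 = 948.3636 rpm, sense flips to −
mesh 2 [55T→35T]: ω = 948.3636×55/35 = 1490.2857 rpm, sense flips to +
mesh 3 [39T→39T]: ω = 1490.2857×39/39 = 1490.2857 rpm, sense flips to −
mesh 4 [89T→46T]: ω = 1490.2857×89/46 = 2883.3789 rpm, sense flips to +
mesh 5 [46T→39T]: ω = 2883.3789×46/39 = 3400.9084 rpm, sense flips to −
mesh 6 [39T→39T]: ω = 3400.9084×39/39 = 3400.9084 rpm, sense flips to +
signed output speed = +3400.9084 rpm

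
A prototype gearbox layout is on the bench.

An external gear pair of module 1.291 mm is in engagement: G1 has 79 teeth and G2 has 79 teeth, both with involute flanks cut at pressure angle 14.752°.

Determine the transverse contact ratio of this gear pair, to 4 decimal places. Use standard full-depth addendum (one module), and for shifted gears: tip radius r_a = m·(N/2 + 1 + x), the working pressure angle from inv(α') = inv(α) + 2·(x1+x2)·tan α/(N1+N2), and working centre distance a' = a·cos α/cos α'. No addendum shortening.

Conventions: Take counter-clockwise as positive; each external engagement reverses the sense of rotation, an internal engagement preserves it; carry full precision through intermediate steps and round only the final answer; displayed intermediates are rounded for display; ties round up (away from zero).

recognized (one external pair, fixed centres): single-mesh tooth geometry, m = 1.291, N1 = 79, N2 = 79
base radii: r_b1 = 49.313571, r_b2 = 49.313571
tip radii: r_a1 = 52.285500, r_a2 = 52.285500
no profile shift: α' = α, a' = a
action lengths: √(r_a1²−r_b1²) = 17.376571, √(r_a2²−r_b2²) = 17.376571
base pitch p_b = π·m·cos α = 3.922105
CR = (17.376571 + 17.376571 − 101.989000·sin 14.75200°)/3.922105 = 2.239385
contact ratio ≈ 2.2394

2.2394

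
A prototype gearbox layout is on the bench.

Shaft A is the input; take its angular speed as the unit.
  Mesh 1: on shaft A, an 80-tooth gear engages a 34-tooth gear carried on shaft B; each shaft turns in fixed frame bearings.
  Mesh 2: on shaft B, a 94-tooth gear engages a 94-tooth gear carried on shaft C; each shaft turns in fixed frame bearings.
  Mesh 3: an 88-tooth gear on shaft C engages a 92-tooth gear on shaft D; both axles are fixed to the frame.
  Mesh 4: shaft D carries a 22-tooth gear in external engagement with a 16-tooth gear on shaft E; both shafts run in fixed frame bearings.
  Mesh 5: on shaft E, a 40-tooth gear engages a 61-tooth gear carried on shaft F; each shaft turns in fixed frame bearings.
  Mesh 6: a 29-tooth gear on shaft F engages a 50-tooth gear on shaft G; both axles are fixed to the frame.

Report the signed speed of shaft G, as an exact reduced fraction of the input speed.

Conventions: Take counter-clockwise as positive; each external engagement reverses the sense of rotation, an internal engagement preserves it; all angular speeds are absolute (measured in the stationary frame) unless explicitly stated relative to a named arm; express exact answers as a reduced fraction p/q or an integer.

28072/23851

6-mesh fixed-axis compound train (all bearings frame-fixed)
mesh 1 [80T→34T]: |ω|/ω_in = 1×80/34 = 40/17, sense flips to −
mesh 2 [94T→94T]: |ω|/ω_in = (40/17)×94/94 = 40/17, sense flips to +
mesh 3 [88T→92T]: |ω|/ω_in = (40/17)×88/92 = 880/391, sense flips to −
mesh 4 [22T→16T]: |ω|/ω_in = (880/391)×22/16 = 1210/391, sense flips to +
mesh 5 [40T→61T]: |ω|/ω_in = (1210/391)×40/61 = 48400/23851, sense flips to −
mesh 6 [29T→50T]: |ω|/ω_in = (48400/23851)×29/50 = 28072/23851, sense flips to +
signed output speed (× input speed) = 28072/23851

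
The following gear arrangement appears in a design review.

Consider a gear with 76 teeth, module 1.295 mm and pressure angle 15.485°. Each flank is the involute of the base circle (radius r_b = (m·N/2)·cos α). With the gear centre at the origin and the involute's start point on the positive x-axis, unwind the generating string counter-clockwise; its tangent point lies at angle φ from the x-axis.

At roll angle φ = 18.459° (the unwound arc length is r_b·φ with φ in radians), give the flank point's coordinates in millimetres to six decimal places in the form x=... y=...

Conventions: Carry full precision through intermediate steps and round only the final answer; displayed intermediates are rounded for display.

x=49.821341 y=0.523138

topology: single-mesh involute geometry — m = 1.295, N = 76
pitch radius r_p = m·N/2 = 1.295·76/2 = 49.210000
base radius r_b = r_p·cos α = 49.210000·cos 15.485° = 47.423696
roll angle φ = 18.459° = 0.32217033 rad
x = r_b·(cos φ + φ·sin φ) = 49.821341
y = r_b·(sin φ − φ·cos φ) = 0.523138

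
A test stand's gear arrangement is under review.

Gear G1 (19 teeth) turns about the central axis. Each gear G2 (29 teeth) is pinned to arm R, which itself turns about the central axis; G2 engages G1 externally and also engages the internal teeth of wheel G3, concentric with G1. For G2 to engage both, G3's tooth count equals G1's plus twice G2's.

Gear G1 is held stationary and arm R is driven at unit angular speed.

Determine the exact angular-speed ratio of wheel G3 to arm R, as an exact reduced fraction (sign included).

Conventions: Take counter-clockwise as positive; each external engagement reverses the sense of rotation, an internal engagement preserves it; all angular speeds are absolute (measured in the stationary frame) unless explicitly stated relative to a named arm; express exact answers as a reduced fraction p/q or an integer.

96/77

topology: planetary set — G1 19T / G2 29T / G3 77T, arm = carrier (Willis)
ring teeth: 19 + 2·29 = 77
19(ω_sun−ω_arm) = −77(ω_ring−ω_arm),  ω_sun = 0, ω_arm = 1
ω_ring = 1 − (19/77)(0−1) = 96/77
ω_out/ω_in = 96/77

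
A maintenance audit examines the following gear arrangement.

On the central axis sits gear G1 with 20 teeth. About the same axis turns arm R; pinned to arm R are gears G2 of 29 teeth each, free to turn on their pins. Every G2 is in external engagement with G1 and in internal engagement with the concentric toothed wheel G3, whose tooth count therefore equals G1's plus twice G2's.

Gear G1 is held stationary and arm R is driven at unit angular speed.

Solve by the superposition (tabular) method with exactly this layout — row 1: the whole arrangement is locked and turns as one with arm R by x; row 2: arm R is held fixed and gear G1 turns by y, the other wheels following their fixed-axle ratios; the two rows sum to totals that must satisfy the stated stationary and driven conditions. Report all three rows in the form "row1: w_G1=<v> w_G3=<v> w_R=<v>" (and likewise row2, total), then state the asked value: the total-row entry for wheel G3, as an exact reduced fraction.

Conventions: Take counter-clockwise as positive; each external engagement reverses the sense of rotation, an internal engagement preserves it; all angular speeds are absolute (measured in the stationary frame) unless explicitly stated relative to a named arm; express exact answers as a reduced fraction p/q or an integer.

row1: w_G1=1 w_G3=1 w_R=1
row2: w_G1=-1 w_G3=10/39 w_R=0
total: w_G1=0 w_G3=49/39 w_R=1
asked value: 49/39

class = planetary set [G3 = 20+2·29 = 78; Willis about the carrier]
superposition row 1 [locked train]: every member turns x
row 2 (arm held, sun turns y): ω_ring = −(20/78)·y, ω_arm = 0
boundary: total ω_sun = x + y = 0 and total ω_arm = x = 1  ⇒  y = -1, x = 1
row 2 ring = −(20/78)·(-1) = 10/39
totals (row 1 + row 2): sun 1 + (-1) = 0, ring 1 + 10/39 = 49/39, arm 1 + 0 = 1
asked cell (total, ring) = 49/39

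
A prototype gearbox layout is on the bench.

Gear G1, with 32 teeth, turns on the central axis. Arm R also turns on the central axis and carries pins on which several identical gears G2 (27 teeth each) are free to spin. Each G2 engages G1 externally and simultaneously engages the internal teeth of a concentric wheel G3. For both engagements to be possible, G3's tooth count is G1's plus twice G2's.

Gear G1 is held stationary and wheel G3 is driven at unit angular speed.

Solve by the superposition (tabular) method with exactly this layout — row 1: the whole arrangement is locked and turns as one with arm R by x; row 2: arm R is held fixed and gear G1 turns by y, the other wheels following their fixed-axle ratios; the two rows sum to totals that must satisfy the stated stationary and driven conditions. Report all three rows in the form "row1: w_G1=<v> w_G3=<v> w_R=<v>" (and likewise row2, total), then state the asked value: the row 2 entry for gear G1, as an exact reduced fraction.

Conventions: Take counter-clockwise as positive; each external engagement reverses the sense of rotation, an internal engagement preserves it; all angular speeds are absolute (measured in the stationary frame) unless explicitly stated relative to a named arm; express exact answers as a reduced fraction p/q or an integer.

row1: w_G1=43/59 w_G3=43/59 w_R=43/59
row2: w_G1=-43/59 w_G3=16/59 w_R=0
total: w_G1=0 w_G3=1 w_R=43/59
asked value: -43/59

planetary set (32T centre, 27T on arm, 86T internal) — Willis relation
row 1 (train locked, turned with arm): all members turn x
row 2 — arm fixed, fixed-axis ratios: sun y, ring −(32/86)·y, arm 0
boundary: total ω_sun = x + y = 0 and total ω_ring = x − (32/86)·y = 1  ⇒  y = -43/59, x = 43/59
row 2 ring = −(32/86)·(-43/59) = 16/59
totals (row 1 + row 2): sun 43/59 + (-43/59) = 0, ring 43/59 + 16/59 = 1, arm 43/59 + 0 = 43/59
asked cell (row2, sun) = -43/59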